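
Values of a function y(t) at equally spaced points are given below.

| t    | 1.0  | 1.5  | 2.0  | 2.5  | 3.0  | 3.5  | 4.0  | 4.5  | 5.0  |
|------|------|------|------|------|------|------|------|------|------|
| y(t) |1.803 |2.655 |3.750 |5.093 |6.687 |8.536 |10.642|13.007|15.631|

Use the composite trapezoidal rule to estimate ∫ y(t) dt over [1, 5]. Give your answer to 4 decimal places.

h = 0.5, n = 8.
(h/2)·[y₀ + 2y₁ + 2y₂ + 2y₃ + 2y₄ + 2y₅ + 2y₆ + 2y₇ + y₈] = 0.25·(118.174) = 29.5435.

29.5435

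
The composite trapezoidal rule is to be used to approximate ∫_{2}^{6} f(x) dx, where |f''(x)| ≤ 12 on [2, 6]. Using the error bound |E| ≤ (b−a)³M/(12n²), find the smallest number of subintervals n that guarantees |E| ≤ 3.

5

Need 768/(12n²) ≤ 3.
n² ≥ 768/(12·3) = 21.3333 ⇒ n ≥ 4.6188, so the smallest n is 5.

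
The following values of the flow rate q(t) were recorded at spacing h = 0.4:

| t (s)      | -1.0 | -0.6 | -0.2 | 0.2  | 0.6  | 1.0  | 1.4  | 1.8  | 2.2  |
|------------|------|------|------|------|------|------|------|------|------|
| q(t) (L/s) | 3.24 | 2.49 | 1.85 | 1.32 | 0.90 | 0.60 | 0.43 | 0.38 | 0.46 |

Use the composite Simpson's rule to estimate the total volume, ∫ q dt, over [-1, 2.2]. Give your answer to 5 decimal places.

3.89600

h = 0.4, n = 8.
(h/3)·[y₀ + 4y₁ + 2y₂ + 4y₃ + 2y₄ + 4y₅ + 2y₆ + 4y₇ + y₈] = 0.133333·(29.22) = 3.89600.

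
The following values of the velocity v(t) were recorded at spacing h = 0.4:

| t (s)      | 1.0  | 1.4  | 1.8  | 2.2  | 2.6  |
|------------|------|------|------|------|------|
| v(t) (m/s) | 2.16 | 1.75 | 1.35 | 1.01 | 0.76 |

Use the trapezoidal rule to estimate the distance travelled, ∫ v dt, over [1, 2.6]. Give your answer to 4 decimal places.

h = 0.4, n = 4.
(h/2)·[y₀ + 2y₁ + 2y₂ + 2y₃ + y₄] = 0.2·(11.14) = 2.2280.

2.2280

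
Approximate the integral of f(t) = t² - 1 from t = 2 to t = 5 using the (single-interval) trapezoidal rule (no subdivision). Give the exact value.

40.5

T = (b−a)/2 · [f(2) + f(5)] = 1.5·[3 + 24] = 40.5.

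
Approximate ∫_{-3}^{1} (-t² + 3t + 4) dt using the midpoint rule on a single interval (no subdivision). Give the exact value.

M = (b−a)·f(-1) = 4·(0) = 0.

0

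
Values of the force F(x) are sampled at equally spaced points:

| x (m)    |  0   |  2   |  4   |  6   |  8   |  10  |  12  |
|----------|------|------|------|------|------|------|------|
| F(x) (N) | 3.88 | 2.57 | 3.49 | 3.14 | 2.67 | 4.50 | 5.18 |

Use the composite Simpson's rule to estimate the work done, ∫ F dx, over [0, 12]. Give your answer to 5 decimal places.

h = 2, n = 6.
(h/3)·[y₀ + 4y₁ + 2y₂ + 4y₃ + 2y₄ + 4y₅ + y₆] = 0.666667·(62.22) = 41.48000.

41.48000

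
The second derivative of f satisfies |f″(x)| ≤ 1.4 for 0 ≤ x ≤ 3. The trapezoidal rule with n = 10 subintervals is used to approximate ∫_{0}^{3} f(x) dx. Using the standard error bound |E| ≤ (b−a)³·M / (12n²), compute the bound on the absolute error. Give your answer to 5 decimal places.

0.03150

|E| ≤ (3)³·1.4 / (12·10²) = 37.8/1200 = 0.03150.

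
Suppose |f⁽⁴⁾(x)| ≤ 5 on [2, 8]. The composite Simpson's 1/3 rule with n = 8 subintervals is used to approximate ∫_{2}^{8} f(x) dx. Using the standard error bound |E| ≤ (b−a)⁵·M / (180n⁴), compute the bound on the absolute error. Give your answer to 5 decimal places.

|E| ≤ (6)⁵·5 / (180·8⁴) = 38880/737280 = 0.05273.

0.05273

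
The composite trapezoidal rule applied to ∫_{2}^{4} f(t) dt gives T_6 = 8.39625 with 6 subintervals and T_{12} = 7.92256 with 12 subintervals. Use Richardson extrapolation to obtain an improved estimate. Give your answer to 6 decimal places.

R = (4·T_{12} − T_6) / 3 = (4·7.92256 − 8.39625)/3 = (23.29399)/3 = 7.764663.

7.764663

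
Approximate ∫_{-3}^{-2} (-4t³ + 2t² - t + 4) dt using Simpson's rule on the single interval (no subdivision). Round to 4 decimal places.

84.1667

S = (b−a)/6 · [f(-3) + 4f(-2.5) + f(-2)] = 0.166667·[133 + 4·81.5 + 46] = 84.1667.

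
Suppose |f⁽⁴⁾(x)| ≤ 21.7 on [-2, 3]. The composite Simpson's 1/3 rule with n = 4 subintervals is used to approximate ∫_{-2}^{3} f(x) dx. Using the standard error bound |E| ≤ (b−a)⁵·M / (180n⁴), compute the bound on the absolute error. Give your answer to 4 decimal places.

|E| ≤ (5)⁵·21.7 / (180·4⁴) = 67812.5/46080 = 1.4716.

1.4716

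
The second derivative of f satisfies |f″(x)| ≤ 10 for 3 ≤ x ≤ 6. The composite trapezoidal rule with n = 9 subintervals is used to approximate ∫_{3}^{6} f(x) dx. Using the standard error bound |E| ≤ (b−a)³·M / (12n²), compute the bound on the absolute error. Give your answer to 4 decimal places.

|E| ≤ (3)³·10 / (12·9²) = 270/972 = 0.2778.

0.2778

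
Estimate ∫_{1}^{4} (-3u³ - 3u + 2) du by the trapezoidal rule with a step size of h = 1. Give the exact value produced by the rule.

-219

h = (4 − 1)/3 = 1.
Nodes u₀,…,u₃ = 1, 2, 3, 4.
f(u) = -3u³ - 3u + 2: f₀=-4, f₁=-28, f₂=-88, f₃=-202.
(h/2)·[f₀ + 2f₁ + 2f₂ + f₃] = 0.5·(-438) = -219.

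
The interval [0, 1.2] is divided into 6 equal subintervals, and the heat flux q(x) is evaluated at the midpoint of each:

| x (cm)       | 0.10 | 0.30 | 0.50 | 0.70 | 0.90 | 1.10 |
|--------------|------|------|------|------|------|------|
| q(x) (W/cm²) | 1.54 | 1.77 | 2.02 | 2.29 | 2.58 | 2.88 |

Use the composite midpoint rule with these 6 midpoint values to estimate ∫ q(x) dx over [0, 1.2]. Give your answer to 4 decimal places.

2.6160

h = 0.2, n = 6.
h·[y(m₁) + y(m₂) + y(m₃) + y(m₄) + y(m₅) + y(m₆)] = 0.2·(13.08) = 2.6160.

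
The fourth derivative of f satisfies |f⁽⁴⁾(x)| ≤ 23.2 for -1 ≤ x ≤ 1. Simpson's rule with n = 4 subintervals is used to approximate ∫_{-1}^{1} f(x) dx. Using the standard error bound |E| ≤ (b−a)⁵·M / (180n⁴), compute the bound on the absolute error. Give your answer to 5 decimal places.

|E| ≤ (2)⁵·23.2 / (180·4⁴) = 742.4/46080 = 0.01611.

0.01611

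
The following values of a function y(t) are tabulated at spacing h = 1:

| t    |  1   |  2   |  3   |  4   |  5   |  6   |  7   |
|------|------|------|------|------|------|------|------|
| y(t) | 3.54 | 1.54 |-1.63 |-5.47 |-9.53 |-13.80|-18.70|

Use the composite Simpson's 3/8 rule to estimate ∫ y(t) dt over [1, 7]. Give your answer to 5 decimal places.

h = 1, n = 6.
(3h/8)·[y₀ + 3y₁ + 3y₂ + 2y₃ + 3y₄ + 3y₅ + y₆] = 0.375·(-96.36) = -36.13500.

-36.13500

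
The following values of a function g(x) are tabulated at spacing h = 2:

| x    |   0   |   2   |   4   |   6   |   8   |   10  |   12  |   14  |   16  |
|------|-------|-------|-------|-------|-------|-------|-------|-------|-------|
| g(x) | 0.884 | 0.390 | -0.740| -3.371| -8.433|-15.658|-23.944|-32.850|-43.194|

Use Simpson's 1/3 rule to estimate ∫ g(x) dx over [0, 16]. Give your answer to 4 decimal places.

-209.6667

h = 2, n = 8.
(h/3)·[y₀ + 4y₁ + 2y₂ + 4y₃ + 2y₄ + 4y₅ + 2y₆ + 4y₇ + y₈] = 0.666667·(-314.500) = -209.6667.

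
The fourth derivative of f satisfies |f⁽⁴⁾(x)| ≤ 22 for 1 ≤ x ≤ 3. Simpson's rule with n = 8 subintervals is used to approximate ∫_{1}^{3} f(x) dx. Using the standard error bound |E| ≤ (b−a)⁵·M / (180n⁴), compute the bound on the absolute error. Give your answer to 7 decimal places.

0.0009549

|E| ≤ (2)⁵·22 / (180·8⁴) = 704/737280 = 0.0009549.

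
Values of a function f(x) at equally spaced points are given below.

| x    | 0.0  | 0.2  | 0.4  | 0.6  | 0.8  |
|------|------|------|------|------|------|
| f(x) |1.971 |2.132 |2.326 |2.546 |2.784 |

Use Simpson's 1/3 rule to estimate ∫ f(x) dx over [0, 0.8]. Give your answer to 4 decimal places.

h = 0.2, n = 4.
(h/3)·[y₀ + 4y₁ + 2y₂ + 4y₃ + y₄] = 0.066667·(28.119) = 1.8746.

1.8746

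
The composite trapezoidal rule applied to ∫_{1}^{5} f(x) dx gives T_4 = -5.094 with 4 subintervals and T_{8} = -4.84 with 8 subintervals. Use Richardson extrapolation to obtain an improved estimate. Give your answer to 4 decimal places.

-4.7553

R = (4·T_{8} − T_4) / 3 = (4·(-4.84) − (-5.094))/3 = (-14.266)/3 = -4.7553.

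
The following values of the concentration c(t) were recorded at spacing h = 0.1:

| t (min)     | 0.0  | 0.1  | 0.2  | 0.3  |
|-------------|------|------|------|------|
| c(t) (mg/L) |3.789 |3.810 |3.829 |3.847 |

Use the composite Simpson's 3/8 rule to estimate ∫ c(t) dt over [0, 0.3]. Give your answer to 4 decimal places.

h = 0.1, n = 3.
(3h/8)·[y₀ + 3y₁ + 3y₂ + y₃] = 0.0375·(30.553) = 1.1457.

1.1457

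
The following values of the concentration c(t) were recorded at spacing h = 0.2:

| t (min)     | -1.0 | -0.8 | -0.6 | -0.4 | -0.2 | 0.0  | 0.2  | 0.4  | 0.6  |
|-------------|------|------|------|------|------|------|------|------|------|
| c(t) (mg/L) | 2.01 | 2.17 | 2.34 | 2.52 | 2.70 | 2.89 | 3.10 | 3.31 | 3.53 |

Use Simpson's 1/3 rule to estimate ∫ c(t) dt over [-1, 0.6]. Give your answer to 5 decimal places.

4.35867

h = 0.2, n = 8.
(h/3)·[y₀ + 4y₁ + 2y₂ + 4y₃ + 2y₄ + 4y₅ + 2y₆ + 4y₇ + y₈] = 0.066667·(65.38) = 4.35867.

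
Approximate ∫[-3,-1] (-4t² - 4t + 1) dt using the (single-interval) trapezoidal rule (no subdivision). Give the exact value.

T = (b−a)/2 · [f(-3) + f(-1)] = 1·[(-23) + 1] = -22.

-22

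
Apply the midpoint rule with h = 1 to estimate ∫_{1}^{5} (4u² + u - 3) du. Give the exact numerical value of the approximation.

164

h = (5 − 1)/4 = 1.
Midpoints m₁,…,m₄ = 1.5, 2.5, 3.5, 4.5.
f(m₁)=7.5, f(m₂)=24.5, f(m₃)=49.5, f(m₄)=82.5.
h·[f(m₁) + f(m₂) + f(m₃) + f(m₄)] = 1·(164) = 164.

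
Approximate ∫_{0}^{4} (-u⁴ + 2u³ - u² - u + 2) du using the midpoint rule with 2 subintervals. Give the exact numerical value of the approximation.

-72

h = (4 − 0)/2 = 2.
Midpoints m₁,…,m₂ = 1, 3.
f(m₁)=1, f(m₂)=-37.
h·[f(m₁) + f(m₂)] = 2·(-36) = -72.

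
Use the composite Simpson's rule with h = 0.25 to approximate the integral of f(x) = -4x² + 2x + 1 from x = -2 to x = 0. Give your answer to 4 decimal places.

h = (0 − (-2))/8 = 0.25.
Nodes x₀,…,x₈ = -2, -1.75, -1.5, -1.25, -1, -0.75, -0.5, -0.25, 0.
f(x) = -4x² + 2x + 1: f₀=-19, f₁=-14.75, f₂=-11, f₃=-7.75, f₄=-5, f₅=-2.75, f₆=-1, f₇=0.25, f₈=1.
(h/3)·[f₀ + 4f₁ + 2f₂ + 4f₃ + 2f₄ + 4f₅ + 2f₆ + 4f₇ + f₈] = 0.083333·(-152) = -12.6667.

-12.6667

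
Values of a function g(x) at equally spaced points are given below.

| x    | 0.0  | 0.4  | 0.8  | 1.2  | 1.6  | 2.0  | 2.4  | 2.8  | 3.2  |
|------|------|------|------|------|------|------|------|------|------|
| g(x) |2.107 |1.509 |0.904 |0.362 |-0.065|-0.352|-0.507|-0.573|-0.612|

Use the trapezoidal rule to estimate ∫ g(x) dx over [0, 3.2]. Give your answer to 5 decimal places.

h = 0.4, n = 8.
(h/2)·[y₀ + 2y₁ + 2y₂ + 2y₃ + 2y₄ + 2y₅ + 2y₆ + 2y₇ + y₈] = 0.2·(4.051) = 0.81020.

0.81020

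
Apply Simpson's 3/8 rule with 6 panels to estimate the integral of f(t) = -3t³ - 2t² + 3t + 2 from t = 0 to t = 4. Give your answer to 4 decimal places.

h = (4 − 0)/6 = 0.666667.
Nodes t₀,…,t₆ = 0, 0.666667, 1.333333, 2, 2.666667, 3.333333, 4.
f(t) = -3t³ - 2t² + 3t + 2: f₀=2, f₁=2.222222, f₂=-4.666667, f₃=-24, f₄=-61.111111, f₅=-121.333333, f₆=-210.
(3h/8)·[f₀ + 3f₁ + 3f₂ + 2f₃ + 3f₄ + 3f₅ + f₆] = 0.25·(-810.666667) = -202.6667.

-202.6667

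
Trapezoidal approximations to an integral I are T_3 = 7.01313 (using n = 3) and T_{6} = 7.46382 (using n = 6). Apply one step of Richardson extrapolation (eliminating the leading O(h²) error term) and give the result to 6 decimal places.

7.614050

R = (4·T_{6} − T_3) / 3 = (4·7.46382 − 7.01313)/3 = (22.84215)/3 = 7.614050.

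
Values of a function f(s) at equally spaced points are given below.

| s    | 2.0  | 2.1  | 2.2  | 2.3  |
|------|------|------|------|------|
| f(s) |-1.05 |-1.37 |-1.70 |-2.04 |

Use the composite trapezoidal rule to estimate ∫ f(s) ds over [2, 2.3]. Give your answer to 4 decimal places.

h = 0.1, n = 3.
(h/2)·[y₀ + 2y₁ + 2y₂ + y₃] = 0.05·(-9.23) = -0.4615.

-0.4615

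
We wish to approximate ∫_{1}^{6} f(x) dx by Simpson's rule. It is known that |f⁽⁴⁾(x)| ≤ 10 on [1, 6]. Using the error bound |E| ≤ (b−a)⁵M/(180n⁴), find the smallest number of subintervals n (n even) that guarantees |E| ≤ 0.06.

Need 31250/(180n⁴) ≤ 0.06.
n⁴ ≥ 31250/(180·0.06) = 2893.52 ⇒ n ≥ 7.3343, so the smallest even n is 8. (n must be even for Simpson's rule.)

8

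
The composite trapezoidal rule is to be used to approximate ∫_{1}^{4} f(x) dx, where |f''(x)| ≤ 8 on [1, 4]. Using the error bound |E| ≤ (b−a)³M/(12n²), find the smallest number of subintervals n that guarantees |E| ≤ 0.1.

Need 216/(12n²) ≤ 0.1.
n² ≥ 216/(12·0.1) = 180 ⇒ n ≥ 13.4164, so the smallest n is 14.

14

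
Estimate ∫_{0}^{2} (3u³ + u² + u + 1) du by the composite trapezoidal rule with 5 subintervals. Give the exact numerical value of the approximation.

19.2

h = (2 − 0)/5 = 0.4.
Nodes u₀,…,u₅ = 0, 0.4, 0.8, 1.2, 1.6, 2.
f(u) = 3u³ + u² + u + 1: f₀=1, f₁=1.752, f₂=3.976, f₃=8.824, f₄=17.448, f₅=31.
(h/2)·[f₀ + 2f₁ + 2f₂ + 2f₃ + 2f₄ + f₅] = 0.2·(96) = 19.2.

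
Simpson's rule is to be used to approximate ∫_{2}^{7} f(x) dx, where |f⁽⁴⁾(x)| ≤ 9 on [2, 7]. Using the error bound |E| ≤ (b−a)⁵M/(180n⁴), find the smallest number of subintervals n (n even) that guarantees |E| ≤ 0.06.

Need 28125/(180n⁴) ≤ 0.06.
n⁴ ≥ 28125/(180·0.06) = 2604.17 ⇒ n ≥ 7.1436, so the smallest even n is 8. (n must be even for Simpson's rule.)

8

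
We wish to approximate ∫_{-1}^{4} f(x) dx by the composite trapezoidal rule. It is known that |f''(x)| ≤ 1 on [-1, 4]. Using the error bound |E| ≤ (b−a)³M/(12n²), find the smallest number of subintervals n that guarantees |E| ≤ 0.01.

33

Need 125/(12n²) ≤ 0.01.
n² ≥ 125/(12·0.01) = 1041.67 ⇒ n ≥ 32.2749, so the smallest n is 33.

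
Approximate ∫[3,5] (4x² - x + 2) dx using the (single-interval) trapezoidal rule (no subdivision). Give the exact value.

T = (b−a)/2 · [f(3) + f(5)] = 1·[35 + 97] = 132.

132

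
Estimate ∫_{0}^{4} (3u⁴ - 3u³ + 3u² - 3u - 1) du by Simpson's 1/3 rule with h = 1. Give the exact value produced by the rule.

h = (4 − 0)/4 = 1.
Nodes u₀,…,u₄ = 0, 1, 2, 3, 4.
f(u) = 3u⁴ - 3u³ + 3u² - 3u - 1: f₀=-1, f₁=-1, f₂=29, f₃=179, f₄=611.
(h/3)·[f₀ + 4f₁ + 2f₂ + 4f₃ + f₄] = 0.333333·(1380) = 460.

460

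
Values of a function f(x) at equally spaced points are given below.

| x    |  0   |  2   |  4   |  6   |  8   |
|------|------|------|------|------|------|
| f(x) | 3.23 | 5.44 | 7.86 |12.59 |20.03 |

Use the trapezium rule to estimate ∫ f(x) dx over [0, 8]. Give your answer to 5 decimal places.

75.04000

h = 2, n = 4.
(h/2)·[y₀ + 2y₁ + 2y₂ + 2y₃ + y₄] = 1·(75.04) = 75.04000.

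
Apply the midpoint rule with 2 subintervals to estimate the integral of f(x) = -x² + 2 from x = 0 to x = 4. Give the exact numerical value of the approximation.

-12

h = (4 − 0)/2 = 2.
Midpoints m₁,…,m₂ = 1, 3.
f(m₁)=1, f(m₂)=-7.
h·[f(m₁) + f(m₂)] = 2·(-6) = -12.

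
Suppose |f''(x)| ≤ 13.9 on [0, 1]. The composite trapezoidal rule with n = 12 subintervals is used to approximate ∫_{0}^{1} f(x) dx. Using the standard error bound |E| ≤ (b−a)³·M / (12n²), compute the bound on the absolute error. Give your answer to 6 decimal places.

0.008044

|E| ≤ (1)³·13.9 / (12·12²) = 13.9/1728 = 0.008044.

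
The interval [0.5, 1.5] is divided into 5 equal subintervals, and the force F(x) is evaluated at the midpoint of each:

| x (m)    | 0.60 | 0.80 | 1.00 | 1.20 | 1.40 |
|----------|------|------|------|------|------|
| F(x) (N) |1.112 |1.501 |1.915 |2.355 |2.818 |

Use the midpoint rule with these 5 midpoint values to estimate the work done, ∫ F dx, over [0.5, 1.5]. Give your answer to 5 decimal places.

1.94020

h = 0.2, n = 5.
h·[y(m₁) + y(m₂) + y(m₃) + y(m₄) + y(m₅)] = 0.2·(9.701) = 1.94020.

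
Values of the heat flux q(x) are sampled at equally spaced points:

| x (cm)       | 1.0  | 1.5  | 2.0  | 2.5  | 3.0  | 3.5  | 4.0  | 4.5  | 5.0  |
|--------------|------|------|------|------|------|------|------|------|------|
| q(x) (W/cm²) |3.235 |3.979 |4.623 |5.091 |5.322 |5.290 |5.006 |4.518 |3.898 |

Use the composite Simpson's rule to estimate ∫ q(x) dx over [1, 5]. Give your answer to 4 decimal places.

h = 0.5, n = 8.
(h/3)·[y₀ + 4y₁ + 2y₂ + 4y₃ + 2y₄ + 4y₅ + 2y₆ + 4y₇ + y₈] = 0.166667·(112.547) = 18.7578.

18.7578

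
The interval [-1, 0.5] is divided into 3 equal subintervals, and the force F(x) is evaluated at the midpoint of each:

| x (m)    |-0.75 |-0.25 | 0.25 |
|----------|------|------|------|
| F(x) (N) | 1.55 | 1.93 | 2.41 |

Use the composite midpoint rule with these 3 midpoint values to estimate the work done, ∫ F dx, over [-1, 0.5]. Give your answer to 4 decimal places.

h = 0.5, n = 3.
h·[y(m₁) + y(m₂) + y(m₃)] = 0.5·(5.89) = 2.9450.

2.9450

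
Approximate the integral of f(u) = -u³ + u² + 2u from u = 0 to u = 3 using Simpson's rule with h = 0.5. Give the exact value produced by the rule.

h = (3 − 0)/6 = 0.5.
Nodes u₀,…,u₆ = 0, 0.5, 1, 1.5, 2, 2.5, 3.
f(u) = -u³ + u² + 2u: f₀=0, f₁=1.125, f₂=2, f₃=1.875, f₄=0, f₅=-4.375, f₆=-12.
(h/3)·[f₀ + 4f₁ + 2f₂ + 4f₃ + 2f₄ + 4f₅ + f₆] = 0.166667·(-13.5) = -2.25.

-2.25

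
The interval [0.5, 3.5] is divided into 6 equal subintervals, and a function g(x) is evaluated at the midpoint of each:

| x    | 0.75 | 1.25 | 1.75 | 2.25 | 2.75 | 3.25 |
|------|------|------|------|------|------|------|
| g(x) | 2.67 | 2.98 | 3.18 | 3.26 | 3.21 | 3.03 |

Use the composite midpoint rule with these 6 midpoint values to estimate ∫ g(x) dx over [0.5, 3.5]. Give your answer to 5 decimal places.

h = 0.5, n = 6.
h·[y(m₁) + y(m₂) + y(m₃) + y(m₄) + y(m₅) + y(m₆)] = 0.5·(18.33) = 9.16500.

9.16500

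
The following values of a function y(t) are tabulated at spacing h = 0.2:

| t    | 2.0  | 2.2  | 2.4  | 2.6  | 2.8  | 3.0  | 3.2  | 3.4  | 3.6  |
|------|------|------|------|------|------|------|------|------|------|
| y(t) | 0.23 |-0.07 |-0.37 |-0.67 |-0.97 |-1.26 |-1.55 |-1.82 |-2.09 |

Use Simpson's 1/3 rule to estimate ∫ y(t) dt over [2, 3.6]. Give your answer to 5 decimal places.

h = 0.2, n = 8.
(h/3)·[y₀ + 4y₁ + 2y₂ + 4y₃ + 2y₄ + 4y₅ + 2y₆ + 4y₇ + y₈] = 0.066667·(-22.92) = -1.52800.

-1.52800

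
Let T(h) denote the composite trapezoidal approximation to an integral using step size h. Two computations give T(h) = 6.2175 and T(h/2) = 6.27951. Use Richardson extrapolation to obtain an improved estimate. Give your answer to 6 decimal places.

6.300180

R = (4·T(h/2) − T(h)) / 3 = (4·6.27951 − 6.2175)/3 = (18.90054)/3 = 6.300180.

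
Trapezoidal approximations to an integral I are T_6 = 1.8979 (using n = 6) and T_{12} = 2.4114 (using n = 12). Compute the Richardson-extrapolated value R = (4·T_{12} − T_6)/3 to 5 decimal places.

R = (4·T_{12} − T_6) / 3 = (4·2.4114 − 1.8979)/3 = (7.7477)/3 = 2.58257.

2.58257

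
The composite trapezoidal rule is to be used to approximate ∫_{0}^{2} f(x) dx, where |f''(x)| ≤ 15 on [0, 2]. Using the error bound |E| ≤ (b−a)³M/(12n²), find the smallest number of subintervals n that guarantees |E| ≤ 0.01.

Need 120/(12n²) ≤ 0.01.
n² ≥ 120/(12·0.01) = 1000 ⇒ n ≥ 31.6228, so the smallest n is 32.

32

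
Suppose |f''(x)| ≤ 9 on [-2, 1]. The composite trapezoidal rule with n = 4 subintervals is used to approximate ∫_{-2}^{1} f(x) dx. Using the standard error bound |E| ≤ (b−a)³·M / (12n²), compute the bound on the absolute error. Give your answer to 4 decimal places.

|E| ≤ (3)³·9 / (12·4²) = 243/192 = 1.2656.

1.2656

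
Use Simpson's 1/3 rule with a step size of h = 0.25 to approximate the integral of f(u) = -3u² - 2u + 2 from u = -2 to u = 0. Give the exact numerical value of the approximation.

0

h = (0 − (-2))/8 = 0.25.
Nodes u₀,…,u₈ = -2, -1.75, -1.5, -1.25, -1, -0.75, -0.5, -0.25, 0.
f(u) = -3u² - 2u + 2: f₀=-6, f₁=-3.6875, f₂=-1.75, f₃=-0.1875, f₄=1, f₅=1.8125, f₆=2.25, f₇=2.3125, f₈=2.
(h/3)·[f₀ + 4f₁ + 2f₂ + 4f₃ + 2f₄ + 4f₅ + 2f₆ + 4f₇ + f₈] = 0.083333·(0) = 0.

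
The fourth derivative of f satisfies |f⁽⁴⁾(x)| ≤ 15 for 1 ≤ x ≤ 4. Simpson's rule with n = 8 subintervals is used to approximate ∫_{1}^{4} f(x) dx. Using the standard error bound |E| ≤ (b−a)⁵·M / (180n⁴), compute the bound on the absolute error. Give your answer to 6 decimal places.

|E| ≤ (3)⁵·15 / (180·8⁴) = 3645/737280 = 0.004944.

0.004944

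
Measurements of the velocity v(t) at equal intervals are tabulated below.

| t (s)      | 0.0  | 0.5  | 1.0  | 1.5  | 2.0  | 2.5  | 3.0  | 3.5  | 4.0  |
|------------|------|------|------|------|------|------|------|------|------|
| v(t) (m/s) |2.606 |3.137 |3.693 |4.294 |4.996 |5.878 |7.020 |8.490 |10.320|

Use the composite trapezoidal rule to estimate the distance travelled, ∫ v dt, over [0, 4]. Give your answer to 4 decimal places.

21.9855

h = 0.5, n = 8.
(h/2)·[y₀ + 2y₁ + 2y₂ + 2y₃ + 2y₄ + 2y₅ + 2y₆ + 2y₇ + y₈] = 0.25·(87.942) = 21.9855.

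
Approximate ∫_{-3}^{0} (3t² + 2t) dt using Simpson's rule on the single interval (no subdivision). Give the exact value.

18

S = (b−a)/6 · [f(-3) + 4f(-1.5) + f(0)] = 0.5·[21 + 4·3.75 + 0] = 18.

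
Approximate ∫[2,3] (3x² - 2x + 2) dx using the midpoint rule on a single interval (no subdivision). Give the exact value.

M = (b−a)·f(2.5) = 1·(15.75) = 15.75.

15.75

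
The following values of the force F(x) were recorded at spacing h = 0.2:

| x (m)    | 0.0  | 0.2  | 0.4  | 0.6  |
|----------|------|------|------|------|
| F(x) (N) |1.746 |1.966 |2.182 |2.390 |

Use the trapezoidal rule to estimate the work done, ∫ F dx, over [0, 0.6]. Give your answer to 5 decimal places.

1.24320

h = 0.2, n = 3.
(h/2)·[y₀ + 2y₁ + 2y₂ + y₃] = 0.1·(12.432) = 1.24320.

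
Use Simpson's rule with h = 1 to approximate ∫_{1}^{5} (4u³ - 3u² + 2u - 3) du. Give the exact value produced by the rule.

h = (5 − 1)/4 = 1.
Nodes u₀,…,u₄ = 1, 2, 3, 4, 5.
f(u) = 4u³ - 3u² + 2u - 3: f₀=0, f₁=21, f₂=84, f₃=213, f₄=432.
(h/3)·[f₀ + 4f₁ + 2f₂ + 4f₃ + f₄] = 0.333333·(1536) = 512.

512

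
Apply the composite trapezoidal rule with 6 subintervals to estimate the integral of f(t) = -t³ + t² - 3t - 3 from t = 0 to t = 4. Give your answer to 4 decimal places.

h = (4 − 0)/6 = 0.666667.
Nodes t₀,…,t₆ = 0, 0.666667, 1.333333, 2, 2.666667, 3.333333, 4.
f(t) = -t³ + t² - 3t - 3: f₀=-3, f₁=-4.851852, f₂=-7.592593, f₃=-13, f₄=-22.851852, f₅=-38.925926, f₆=-63.
(h/2)·[f₀ + 2f₁ + 2f₂ + 2f₃ + 2f₄ + 2f₅ + f₆] = 0.333333·(-240.444444) = -80.1481.

-80.1481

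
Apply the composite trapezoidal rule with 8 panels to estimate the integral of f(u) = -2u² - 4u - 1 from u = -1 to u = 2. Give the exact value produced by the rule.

-15.140625

h = (2 − (-1))/8 = 0.375.
Nodes u₀,…,u₈ = -1, -0.625, -0.25, 0.125, 0.5, 0.875, 1.25, 1.625, 2.
f(u) = -2u² - 4u - 1: f₀=1, f₁=0.71875, f₂=-0.125, f₃=-1.53125, f₄=-3.5, f₅=-6.03125, f₆=-9.125, f₇=-12.78125, f₈=-17.
(h/2)·[f₀ + 2f₁ + 2f₂ + 2f₃ + 2f₄ + 2f₅ + 2f₆ + 2f₇ + f₈] = 0.1875·(-80.75) = -15.140625.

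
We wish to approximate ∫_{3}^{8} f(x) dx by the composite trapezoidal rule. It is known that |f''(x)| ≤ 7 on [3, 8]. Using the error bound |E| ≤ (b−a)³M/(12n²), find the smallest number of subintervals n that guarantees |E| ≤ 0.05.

Need 875/(12n²) ≤ 0.05.
n² ≥ 875/(12·0.05) = 1458.33 ⇒ n ≥ 38.1881, so the smallest n is 39.

39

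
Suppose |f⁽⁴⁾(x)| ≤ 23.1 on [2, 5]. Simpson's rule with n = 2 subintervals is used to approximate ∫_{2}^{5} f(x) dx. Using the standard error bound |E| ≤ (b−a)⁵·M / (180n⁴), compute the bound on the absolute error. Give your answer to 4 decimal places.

|E| ≤ (3)⁵·23.1 / (180·2⁴) = 5613.3/2880 = 1.9491.

1.9491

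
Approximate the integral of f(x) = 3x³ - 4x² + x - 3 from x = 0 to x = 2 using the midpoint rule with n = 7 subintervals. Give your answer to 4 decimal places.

-2.7347

h = (2 − 0)/7 = 0.285714.
Midpoints m₁,…,m₇ = 0.142857, 0.428571, 0.714286, 1, 1.285714, 1.571429, 1.857143.
f(m₁)=-2.930029, f(m₂)=-3.069971, f(m₃)=-3.233236, f(m₄)=-3, f(m₅)=-1.950437, f(m₆)=0.335277, f(m₇)=4.276968.
h·[f(m₁) + f(m₂) + f(m₃) + f(m₄) + f(m₅) + f(m₆) + f(m₇)] = 0.285714·(-9.571429) = -2.7347.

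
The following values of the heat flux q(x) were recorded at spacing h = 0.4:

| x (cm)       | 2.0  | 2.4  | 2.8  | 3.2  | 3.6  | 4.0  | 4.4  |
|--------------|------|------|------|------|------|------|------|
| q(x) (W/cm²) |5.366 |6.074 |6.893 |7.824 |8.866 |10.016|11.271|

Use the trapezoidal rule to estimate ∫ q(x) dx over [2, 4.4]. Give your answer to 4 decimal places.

h = 0.4, n = 6.
(h/2)·[y₀ + 2y₁ + 2y₂ + 2y₃ + 2y₄ + 2y₅ + y₆] = 0.2·(95.983) = 19.1966.

19.1966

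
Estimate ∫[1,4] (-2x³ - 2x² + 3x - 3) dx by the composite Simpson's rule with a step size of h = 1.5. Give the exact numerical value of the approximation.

h = (4 − 1)/2 = 1.5.
Nodes x₀,…,x₂ = 1, 2.5, 4.
f(x) = -2x³ - 2x² + 3x - 3: f₀=-4, f₁=-39.25, f₂=-151.
(h/3)·[f₀ + 4f₁ + f₂] = 0.5·(-312) = -156.

-156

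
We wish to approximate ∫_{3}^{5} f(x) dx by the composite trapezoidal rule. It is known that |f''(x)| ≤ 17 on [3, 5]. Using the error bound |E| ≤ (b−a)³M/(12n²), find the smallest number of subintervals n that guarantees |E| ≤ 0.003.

62

Need 136/(12n²) ≤ 0.003.
n² ≥ 136/(12·0.003) = 3777.78 ⇒ n ≥ 61.4636, so the smallest n is 62.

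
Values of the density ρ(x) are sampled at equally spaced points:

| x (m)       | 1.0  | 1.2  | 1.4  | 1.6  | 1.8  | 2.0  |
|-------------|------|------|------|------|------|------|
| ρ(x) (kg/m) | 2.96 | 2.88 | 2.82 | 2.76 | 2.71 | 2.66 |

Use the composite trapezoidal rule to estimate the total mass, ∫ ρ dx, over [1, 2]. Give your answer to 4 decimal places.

h = 0.2, n = 5.
(h/2)·[y₀ + 2y₁ + 2y₂ + 2y₃ + 2y₄ + y₅] = 0.1·(27.96) = 2.7960.

2.7960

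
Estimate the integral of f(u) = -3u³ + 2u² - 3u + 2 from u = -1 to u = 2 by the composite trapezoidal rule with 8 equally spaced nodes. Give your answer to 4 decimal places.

-3.9796

h = (2 − (-1))/7 = 0.428571.
Nodes u₀,…,u₇ = -1, -0.571429, -0.142857, 0.285714, 0.714286, 1.142857, 1.571429, 2.
f(u) = -3u³ + 2u² - 3u + 2: f₀=10, f₁=4.927114, f₂=2.478134, f₃=1.236152, f₄=-0.215743, f₅=-3.294461, f₆=-9.416910, f₇=-20.
(h/2)·[f₀ + 2f₁ + 2f₂ + 2f₃ + 2f₄ + 2f₅ + 2f₆ + f₇] = 0.214286·(-18.571429) = -3.9796.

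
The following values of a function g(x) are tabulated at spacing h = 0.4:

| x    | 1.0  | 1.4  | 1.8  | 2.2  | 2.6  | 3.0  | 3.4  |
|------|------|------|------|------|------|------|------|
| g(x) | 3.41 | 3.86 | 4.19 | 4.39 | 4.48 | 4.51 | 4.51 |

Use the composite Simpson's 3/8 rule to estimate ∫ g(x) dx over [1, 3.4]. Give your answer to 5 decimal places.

10.17300

h = 0.4, n = 6.
(3h/8)·[y₀ + 3y₁ + 3y₂ + 2y₃ + 3y₄ + 3y₅ + y₆] = 0.15·(67.82) = 10.17300.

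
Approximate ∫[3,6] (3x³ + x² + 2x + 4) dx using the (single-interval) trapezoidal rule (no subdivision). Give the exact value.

1200

T = (b−a)/2 · [f(3) + f(6)] = 1.5·[100 + 700] = 1200.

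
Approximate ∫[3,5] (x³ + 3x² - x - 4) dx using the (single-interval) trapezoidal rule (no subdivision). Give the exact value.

238

T = (b−a)/2 · [f(3) + f(5)] = 1·[47 + 191] = 238.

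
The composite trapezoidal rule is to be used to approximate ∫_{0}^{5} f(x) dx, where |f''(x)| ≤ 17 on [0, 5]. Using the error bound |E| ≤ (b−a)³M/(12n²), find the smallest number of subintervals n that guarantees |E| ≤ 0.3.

25

Need 2125/(12n²) ≤ 0.3.
n² ≥ 2125/(12·0.3) = 590.278 ⇒ n ≥ 24.2956, so the smallest n is 25.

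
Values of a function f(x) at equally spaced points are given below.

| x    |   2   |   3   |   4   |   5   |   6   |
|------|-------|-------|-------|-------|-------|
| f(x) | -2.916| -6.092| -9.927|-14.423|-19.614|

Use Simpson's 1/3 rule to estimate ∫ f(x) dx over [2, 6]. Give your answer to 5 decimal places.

-41.48133

h = 1, n = 4.
(h/3)·[y₀ + 4y₁ + 2y₂ + 4y₃ + y₄] = 0.333333·(-124.444) = -41.48133.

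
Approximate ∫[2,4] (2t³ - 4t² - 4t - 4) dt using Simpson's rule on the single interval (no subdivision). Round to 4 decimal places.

13.3333

S = (b−a)/6 · [f(2) + 4f(3) + f(4)] = 0.333333·[(-12) + 4·2 + 44] = 13.3333.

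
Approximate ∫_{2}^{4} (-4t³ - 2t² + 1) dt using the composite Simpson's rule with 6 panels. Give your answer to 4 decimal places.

h = (4 − 2)/6 = 0.333333.
Nodes t₀,…,t₆ = 2, 2.333333, 2.666667, 3, 3.333333, 3.666667, 4.
f(t) = -4t³ - 2t² + 1: f₀=-39, f₁=-60.703704, f₂=-89.074074, f₃=-125, f₄=-169.370370, f₅=-223.074074, f₆=-287.
(h/3)·[f₀ + 4f₁ + 2f₂ + 4f₃ + 2f₄ + 4f₅ + f₆] = 0.111111·(-2478) = -275.3333.

-275.3333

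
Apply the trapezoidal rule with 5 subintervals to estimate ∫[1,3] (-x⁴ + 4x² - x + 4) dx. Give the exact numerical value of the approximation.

-10.90496

h = (3 − 1)/5 = 0.4.
Nodes x₀,…,x₅ = 1, 1.4, 1.8, 2.2, 2.6, 3.
f(x) = -x⁴ + 4x² - x + 4: f₀=6, f₁=6.5984, f₂=4.6624, f₃=-2.2656, f₄=-17.2576, f₅=-44.
(h/2)·[f₀ + 2f₁ + 2f₂ + 2f₃ + 2f₄ + f₅] = 0.2·(-54.5248) = -10.90496.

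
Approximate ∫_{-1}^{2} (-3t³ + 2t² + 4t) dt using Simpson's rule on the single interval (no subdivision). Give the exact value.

0.75

S = (b−a)/6 · [f(-1) + 4f(0.5) + f(2)] = 0.5·[1 + 4·2.125 + (-8)] = 0.75.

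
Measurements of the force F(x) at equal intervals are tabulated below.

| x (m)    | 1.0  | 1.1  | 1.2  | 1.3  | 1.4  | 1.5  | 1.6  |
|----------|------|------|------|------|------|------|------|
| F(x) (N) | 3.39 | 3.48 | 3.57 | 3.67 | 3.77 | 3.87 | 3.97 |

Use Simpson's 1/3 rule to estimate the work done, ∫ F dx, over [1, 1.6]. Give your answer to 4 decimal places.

2.2040

h = 0.1, n = 6.
(h/3)·[y₀ + 4y₁ + 2y₂ + 4y₃ + 2y₄ + 4y₅ + y₆] = 0.033333·(66.12) = 2.2040.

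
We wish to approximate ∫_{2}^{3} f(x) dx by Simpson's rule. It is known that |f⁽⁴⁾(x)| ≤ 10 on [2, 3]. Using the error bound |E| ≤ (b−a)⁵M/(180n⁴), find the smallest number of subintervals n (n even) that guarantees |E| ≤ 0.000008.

10

Need 10/(180n⁴) ≤ 0.000008.
n⁴ ≥ 10/(180·0.000008) = 6944.44 ⇒ n ≥ 9.1287, so the smallest even n is 10. (n must be even for Simpson's rule.)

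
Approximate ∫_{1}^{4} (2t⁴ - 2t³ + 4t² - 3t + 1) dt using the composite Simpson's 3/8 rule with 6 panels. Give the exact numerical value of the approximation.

h = (4 − 1)/6 = 0.5.
Nodes t₀,…,t₆ = 1, 1.5, 2, 2.5, 3, 3.5, 4.
f(t) = 2t⁴ - 2t³ + 4t² - 3t + 1: f₀=2, f₁=8.875, f₂=27, f₃=65.375, f₄=136, f₅=253.875, f₆=437.
(3h/8)·[f₀ + 3f₁ + 3f₂ + 2f₃ + 3f₄ + 3f₅ + f₆] = 0.1875·(1847) = 346.3125.

346.3125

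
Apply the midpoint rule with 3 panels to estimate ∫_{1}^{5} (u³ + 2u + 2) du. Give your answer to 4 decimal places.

h = (5 − 1)/3 = 1.333333.
Midpoints m₁,…,m₃ = 1.666667, 3, 4.333333.
f(m₁)=9.962963, f(m₂)=35, f(m₃)=92.037037.
h·[f(m₁) + f(m₂) + f(m₃)] = 1.333333·(137) = 182.6667.

182.6667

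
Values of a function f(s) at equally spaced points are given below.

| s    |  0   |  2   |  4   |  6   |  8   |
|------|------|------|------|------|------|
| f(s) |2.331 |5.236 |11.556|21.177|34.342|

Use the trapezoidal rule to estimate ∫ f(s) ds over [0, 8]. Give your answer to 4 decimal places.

h = 2, n = 4.
(h/2)·[y₀ + 2y₁ + 2y₂ + 2y₃ + y₄] = 1·(112.611) = 112.6110.

112.6110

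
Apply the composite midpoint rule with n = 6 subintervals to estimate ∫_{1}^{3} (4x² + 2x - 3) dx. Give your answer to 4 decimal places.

36.5926

h = (3 − 1)/6 = 0.333333.
Midpoints m₁,…,m₆ = 1.166667, 1.5, 1.833333, 2.166667, 2.5, 2.833333.
f(m₁)=4.777778, f(m₂)=9, f(m₃)=14.111111, f(m₄)=20.111111, f(m₅)=27, f(m₆)=34.777778.
h·[f(m₁) + f(m₂) + f(m₃) + f(m₄) + f(m₅) + f(m₆)] = 0.333333·(109.777778) = 36.5926.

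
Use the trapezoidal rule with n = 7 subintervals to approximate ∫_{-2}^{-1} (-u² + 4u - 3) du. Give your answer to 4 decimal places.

-11.3367

h = (-1 − (-2))/7 = 0.142857.
Nodes u₀,…,u₇ = -2, -1.857143, -1.714286, -1.571429, -1.428571, -1.285714, -1.142857, -1.
f(u) = -u² + 4u - 3: f₀=-15, f₁=-13.877551, f₂=-12.795918, f₃=-11.755102, f₄=-10.755102, f₅=-9.795918, f₆=-8.877551, f₇=-8.
(h/2)·[f₀ + 2f₁ + 2f₂ + 2f₃ + 2f₄ + 2f₅ + 2f₆ + f₇] = 0.071429·(-158.714286) = -11.3367.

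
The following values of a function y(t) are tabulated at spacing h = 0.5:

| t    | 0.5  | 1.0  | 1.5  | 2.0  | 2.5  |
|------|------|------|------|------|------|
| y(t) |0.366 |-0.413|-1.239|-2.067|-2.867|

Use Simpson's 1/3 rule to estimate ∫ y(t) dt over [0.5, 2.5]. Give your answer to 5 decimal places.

-2.48317

h = 0.5, n = 4.
(h/3)·[y₀ + 4y₁ + 2y₂ + 4y₃ + y₄] = 0.166667·(-14.899) = -2.48317.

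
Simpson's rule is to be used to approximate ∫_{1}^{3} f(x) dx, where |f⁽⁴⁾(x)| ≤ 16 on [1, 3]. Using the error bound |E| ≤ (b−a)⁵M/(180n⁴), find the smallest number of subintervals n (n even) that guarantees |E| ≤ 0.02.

4

Need 512/(180n⁴) ≤ 0.02.
n⁴ ≥ 512/(180·0.02) = 142.222 ⇒ n ≥ 3.4534, so the smallest even n is 4. (n must be even for Simpson's rule.)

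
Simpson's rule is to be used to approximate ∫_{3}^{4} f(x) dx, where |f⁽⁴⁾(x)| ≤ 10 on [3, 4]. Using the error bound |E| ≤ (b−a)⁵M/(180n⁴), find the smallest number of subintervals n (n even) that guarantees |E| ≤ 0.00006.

Need 10/(180n⁴) ≤ 0.00006.
n⁴ ≥ 10/(180·0.00006) = 925.926 ⇒ n ≥ 5.5163, so the smallest even n is 6. (n must be even for Simpson's rule.)

6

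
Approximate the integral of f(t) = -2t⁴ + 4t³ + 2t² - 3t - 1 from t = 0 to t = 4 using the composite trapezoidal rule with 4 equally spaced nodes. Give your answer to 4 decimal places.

-183.1276

h = (4 − 0)/3 = 1.333333.
Nodes t₀,…,t₃ = 0, 1.333333, 2.666667, 4.
f(t) = -2t⁴ + 4t³ + 2t² - 3t - 1: f₀=-1, f₁=1.716049, f₂=-20.061728, f₃=-237.
(h/2)·[f₀ + 2f₁ + 2f₂ + f₃] = 0.666667·(-274.691358) = -183.1276.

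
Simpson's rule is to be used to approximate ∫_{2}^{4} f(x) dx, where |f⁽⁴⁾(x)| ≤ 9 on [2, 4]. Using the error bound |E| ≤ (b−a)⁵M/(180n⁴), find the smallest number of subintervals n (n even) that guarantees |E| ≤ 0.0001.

Need 288/(180n⁴) ≤ 0.0001.
n⁴ ≥ 288/(180·0.0001) = 16000 ⇒ n ≥ 11.2468, so the smallest even n is 12. (n must be even for Simpson's rule.)

12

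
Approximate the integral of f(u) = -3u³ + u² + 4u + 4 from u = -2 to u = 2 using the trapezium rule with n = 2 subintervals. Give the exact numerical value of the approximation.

h = (2 − (-2))/2 = 2.
Nodes u₀,…,u₂ = -2, 0, 2.
f(u) = -3u³ + u² + 4u + 4: f₀=24, f₁=4, f₂=-8.
(h/2)·[f₀ + 2f₁ + f₂] = 1·(24) = 24.

24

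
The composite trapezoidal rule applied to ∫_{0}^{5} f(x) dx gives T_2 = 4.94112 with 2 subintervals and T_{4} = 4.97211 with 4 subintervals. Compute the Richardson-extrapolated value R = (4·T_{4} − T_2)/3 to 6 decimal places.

4.982440

R = (4·T_{4} − T_2) / 3 = (4·4.97211 − 4.94112)/3 = (14.94732)/3 = 4.982440.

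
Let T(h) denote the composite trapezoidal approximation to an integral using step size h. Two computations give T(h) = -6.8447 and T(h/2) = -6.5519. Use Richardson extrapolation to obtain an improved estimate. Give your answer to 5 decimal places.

R = (4·T(h/2) − T(h)) / 3 = (4·(-6.5519) − (-6.8447))/3 = (-19.3629)/3 = -6.45430.

-6.45430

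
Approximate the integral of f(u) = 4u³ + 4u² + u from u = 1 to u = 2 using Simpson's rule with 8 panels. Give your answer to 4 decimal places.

25.8333

h = (2 − 1)/8 = 0.125.
Nodes u₀,…,u₈ = 1, 1.125, 1.25, 1.375, 1.5, 1.625, 1.75, 1.875, 2.
f(u) = 4u³ + 4u² + u: f₀=9, f₁=11.8828125, f₂=15.3125, f₃=19.3359375, f₄=24, f₅=29.3515625, f₆=35.4375, f₇=42.3046875, f₈=50.
(h/3)·[f₀ + 4f₁ + 2f₂ + 4f₃ + 2f₄ + 4f₅ + 2f₆ + 4f₇ + f₈] = 0.041667·(620) = 25.8333.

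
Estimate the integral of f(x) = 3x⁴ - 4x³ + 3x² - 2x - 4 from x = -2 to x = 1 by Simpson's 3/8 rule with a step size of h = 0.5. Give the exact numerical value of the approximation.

34.96875

h = (1 − (-2))/6 = 0.5.
Nodes x₀,…,x₆ = -2, -1.5, -1, -0.5, 0, 0.5, 1.
f(x) = 3x⁴ - 4x³ + 3x² - 2x - 4: f₀=92, f₁=34.4375, f₂=8, f₃=-1.5625, f₄=-4, f₅=-4.5625, f₆=-4.
(3h/8)·[f₀ + 3f₁ + 3f₂ + 2f₃ + 3f₄ + 3f₅ + f₆] = 0.1875·(186.5) = 34.96875.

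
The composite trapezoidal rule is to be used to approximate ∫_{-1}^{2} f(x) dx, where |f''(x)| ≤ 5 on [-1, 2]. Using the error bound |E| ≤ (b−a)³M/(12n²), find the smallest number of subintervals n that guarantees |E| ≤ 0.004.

Need 135/(12n²) ≤ 0.004.
n² ≥ 135/(12·0.004) = 2812.5 ⇒ n ≥ 53.0330, so the smallest n is 54.

54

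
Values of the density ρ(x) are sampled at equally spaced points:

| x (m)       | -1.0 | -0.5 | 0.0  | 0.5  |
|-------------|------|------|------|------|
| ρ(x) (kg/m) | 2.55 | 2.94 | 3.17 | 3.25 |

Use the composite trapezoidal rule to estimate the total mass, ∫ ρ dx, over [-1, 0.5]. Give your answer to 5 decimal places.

4.50500

h = 0.5, n = 3.
(h/2)·[y₀ + 2y₁ + 2y₂ + y₃] = 0.25·(18.02) = 4.50500.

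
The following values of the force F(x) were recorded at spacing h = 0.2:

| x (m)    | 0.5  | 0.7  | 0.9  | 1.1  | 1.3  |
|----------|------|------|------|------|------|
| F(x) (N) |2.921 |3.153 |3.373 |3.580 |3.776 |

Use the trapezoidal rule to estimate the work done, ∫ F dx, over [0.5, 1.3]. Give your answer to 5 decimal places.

h = 0.2, n = 4.
(h/2)·[y₀ + 2y₁ + 2y₂ + 2y₃ + y₄] = 0.1·(26.909) = 2.69090.

2.69090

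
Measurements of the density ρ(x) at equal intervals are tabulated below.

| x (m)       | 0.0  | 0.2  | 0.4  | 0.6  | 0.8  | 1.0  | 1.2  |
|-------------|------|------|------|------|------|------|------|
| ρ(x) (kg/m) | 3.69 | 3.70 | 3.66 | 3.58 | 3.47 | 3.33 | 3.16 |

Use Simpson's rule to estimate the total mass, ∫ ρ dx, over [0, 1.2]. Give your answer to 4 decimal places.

4.2367

h = 0.2, n = 6.
(h/3)·[y₀ + 4y₁ + 2y₂ + 4y₃ + 2y₄ + 4y₅ + y₆] = 0.066667·(63.55) = 4.2367.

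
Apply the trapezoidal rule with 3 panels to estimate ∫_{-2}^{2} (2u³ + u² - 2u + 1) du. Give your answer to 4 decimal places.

h = (2 − (-2))/3 = 1.333333.
Nodes u₀,…,u₃ = -2, -0.666667, 0.666667, 2.
f(u) = 2u³ + u² - 2u + 1: f₀=-7, f₁=2.185185, f₂=0.703704, f₃=17.
(h/2)·[f₀ + 2f₁ + 2f₂ + f₃] = 0.666667·(15.777778) = 10.5185.

10.5185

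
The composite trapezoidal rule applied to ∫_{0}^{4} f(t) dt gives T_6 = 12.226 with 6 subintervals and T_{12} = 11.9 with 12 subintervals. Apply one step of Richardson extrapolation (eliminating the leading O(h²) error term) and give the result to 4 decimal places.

R = (4·T_{12} − T_6) / 3 = (4·11.9 − 12.226)/3 = (35.374)/3 = 11.7913.

11.7913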